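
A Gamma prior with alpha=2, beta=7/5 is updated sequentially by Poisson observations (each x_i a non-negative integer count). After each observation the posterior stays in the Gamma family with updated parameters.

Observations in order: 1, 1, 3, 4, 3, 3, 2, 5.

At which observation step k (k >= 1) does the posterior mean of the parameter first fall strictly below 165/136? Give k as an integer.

obs 1: x=1 → posterior Gamma(3, 12/5)
obs 2: x=1 → posterior Gamma(4, 17/5)
obs 3: x=3 → posterior Gamma(7, 22/5)
obs 4: x=4 → posterior Gamma(11, 27/5)
obs 5: x=3 → posterior Gamma(14, 32/5)
obs 6: x=3 → posterior Gamma(17, 37/5)
obs 7: x=2 → posterior Gamma(19, 42/5)
obs 8: x=5 → posterior Gamma(24, 47/5)

k = 2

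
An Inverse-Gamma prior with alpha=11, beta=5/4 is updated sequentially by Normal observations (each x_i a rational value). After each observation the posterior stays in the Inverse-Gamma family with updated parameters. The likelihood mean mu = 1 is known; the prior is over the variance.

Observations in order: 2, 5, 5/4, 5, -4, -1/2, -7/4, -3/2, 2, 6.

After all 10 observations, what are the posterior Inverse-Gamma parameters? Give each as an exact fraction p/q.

alpha=16, beta=821/16

obs 1: x=2 → posterior Inverse-Gamma(23/2, 7/4)
obs 2: x=5 → posterior Inverse-Gamma(12, 39/4)
obs 3: x=5/4 → posterior Inverse-Gamma(25/2, 313/32)
obs 4: x=5 → posterior Inverse-Gamma(13, 569/32)
obs 5: x=-4 → posterior Inverse-Gamma(27/2, 969/32)
obs 6: x=-1/2 → posterior Inverse-Gamma(14, 1005/32)
obs 7: x=-7/4 → posterior Inverse-Gamma(29/2, 563/16)
obs 8: x=-3/2 → posterior Inverse-Gamma(15, 613/16)
obs 9: x=2 → posterior Inverse-Gamma(31/2, 621/16)
obs 10: x=6 → posterior Inverse-Gamma(16, 821/16)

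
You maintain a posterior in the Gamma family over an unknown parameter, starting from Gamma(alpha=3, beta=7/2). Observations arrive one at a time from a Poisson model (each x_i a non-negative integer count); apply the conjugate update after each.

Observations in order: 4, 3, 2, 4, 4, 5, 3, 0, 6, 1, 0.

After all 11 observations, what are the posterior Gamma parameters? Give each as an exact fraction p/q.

obs 1: x=4 → posterior Gamma(7, 9/2)
obs 2: x=3 → posterior Gamma(10, 11/2)
obs 3: x=2 → posterior Gamma(12, 13/2)
obs 4: x=4 → posterior Gamma(16, 15/2)
obs 5: x=4 → posterior Gamma(20, 17/2)
obs 6: x=5 → posterior Gamma(25, 19/2)
obs 7: x=3 → posterior Gamma(28, 21/2)
obs 8: x=0 → posterior Gamma(28, 23/2)
obs 9: x=6 → posterior Gamma(34, 25/2)
obs 10: x=1 → posterior Gamma(35, 27/2)
obs 11: x=0 → posterior Gamma(35, 29/2)

alpha=35, beta=29/2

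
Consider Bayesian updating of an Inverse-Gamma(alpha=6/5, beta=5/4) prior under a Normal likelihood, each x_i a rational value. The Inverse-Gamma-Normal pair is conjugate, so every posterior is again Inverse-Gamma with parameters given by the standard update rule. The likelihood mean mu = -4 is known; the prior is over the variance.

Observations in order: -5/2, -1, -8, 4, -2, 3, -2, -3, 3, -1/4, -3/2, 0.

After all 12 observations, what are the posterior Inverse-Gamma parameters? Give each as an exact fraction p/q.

obs 1: x=-5/2 → posterior Inverse-Gamma(17/10, 19/8)
obs 2: x=-1 → posterior Inverse-Gamma(11/5, 55/8)
obs 3: x=-8 → posterior Inverse-Gamma(27/10, 119/8)
obs 4: x=4 → posterior Inverse-Gamma(16/5, 375/8)
obs 5: x=-2 → posterior Inverse-Gamma(37/10, 391/8)
obs 6: x=3 → posterior Inverse-Gamma(21/5, 587/8)
obs 7: x=-2 → posterior Inverse-Gamma(47/10, 603/8)
obs 8: x=-3 → posterior Inverse-Gamma(26/5, 607/8)
obs 9: x=3 → posterior Inverse-Gamma(57/10, 803/8)
obs 10: x=-1/4 → posterior Inverse-Gamma(31/5, 3437/32)
obs 11: x=-3/2 → posterior Inverse-Gamma(67/10, 3537/32)
obs 12: x=0 → posterior Inverse-Gamma(36/5, 3793/32)

alpha=36/5, beta=3793/32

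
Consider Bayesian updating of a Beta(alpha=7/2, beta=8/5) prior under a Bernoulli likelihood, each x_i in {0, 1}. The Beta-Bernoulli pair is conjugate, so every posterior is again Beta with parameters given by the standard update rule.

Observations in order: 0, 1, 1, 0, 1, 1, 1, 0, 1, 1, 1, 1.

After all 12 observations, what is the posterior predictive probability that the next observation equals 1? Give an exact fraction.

125/171

obs 1: x=0 → posterior Beta(7/2, 13/5)
obs 2: x=1 → posterior Beta(9/2, 13/5)
obs 3: x=1 → posterior Beta(11/2, 13/5)
obs 4: x=0 → posterior Beta(11/2, 18/5)
obs 5: x=1 → posterior Beta(13/2, 18/5)
obs 6: x=1 → posterior Beta(15/2, 18/5)
obs 7: x=1 → posterior Beta(17/2, 18/5)
obs 8: x=0 → posterior Beta(17/2, 23/5)
obs 9: x=1 → posterior Beta(19/2, 23/5)
obs 10: x=1 → posterior Beta(21/2, 23/5)
obs 11: x=1 → posterior Beta(23/2, 23/5)
obs 12: x=1 → posterior Beta(25/2, 23/5)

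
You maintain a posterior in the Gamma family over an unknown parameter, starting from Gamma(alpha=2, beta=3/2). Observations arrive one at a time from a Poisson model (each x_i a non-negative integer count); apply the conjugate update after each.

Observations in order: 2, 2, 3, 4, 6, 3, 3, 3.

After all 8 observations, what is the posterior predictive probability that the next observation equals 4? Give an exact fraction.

45914568307939833424025054392450754740720/292360968214381338332763234014660309239863

obs 1: x=2 → posterior Gamma(4, 5/2)
obs 2: x=2 → posterior Gamma(6, 7/2)
obs 3: x=3 → posterior Gamma(9, 9/2)
obs 4: x=4 → posterior Gamma(13, 11/2)
obs 5: x=6 → posterior Gamma(19, 13/2)
obs 6: x=3 → posterior Gamma(22, 15/2)
obs 7: x=3 → posterior Gamma(25, 17/2)
obs 8: x=3 → posterior Gamma(28, 19/2)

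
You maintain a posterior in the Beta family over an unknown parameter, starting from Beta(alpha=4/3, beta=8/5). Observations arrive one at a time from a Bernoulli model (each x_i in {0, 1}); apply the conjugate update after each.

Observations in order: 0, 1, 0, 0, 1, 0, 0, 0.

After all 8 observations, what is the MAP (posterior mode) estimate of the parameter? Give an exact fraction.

35/134

obs 1: x=0 → posterior Beta(4/3, 13/5)
obs 2: x=1 → posterior Beta(7/3, 13/5)
obs 3: x=0 → posterior Beta(7/3, 18/5)
obs 4: x=0 → posterior Beta(7/3, 23/5)
obs 5: x=1 → posterior Beta(10/3, 23/5)
obs 6: x=0 → posterior Beta(10/3, 28/5)
obs 7: x=0 → posterior Beta(10/3, 33/5)
obs 8: x=0 → posterior Beta(10/3, 38/5)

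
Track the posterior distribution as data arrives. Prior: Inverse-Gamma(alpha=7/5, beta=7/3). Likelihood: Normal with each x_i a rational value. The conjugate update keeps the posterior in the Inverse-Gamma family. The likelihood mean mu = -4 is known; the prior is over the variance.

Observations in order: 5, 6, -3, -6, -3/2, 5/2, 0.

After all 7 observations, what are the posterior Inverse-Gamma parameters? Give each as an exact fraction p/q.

alpha=49/10, beta=1531/12

obs 1: x=5 → posterior Inverse-Gamma(19/10, 257/6)
obs 2: x=6 → posterior Inverse-Gamma(12/5, 557/6)
obs 3: x=-3 → posterior Inverse-Gamma(29/10, 280/3)
obs 4: x=-6 → posterior Inverse-Gamma(17/5, 286/3)
obs 5: x=-3/2 → posterior Inverse-Gamma(39/10, 2363/24)
obs 6: x=5/2 → posterior Inverse-Gamma(22/5, 1435/12)
obs 7: x=0 → posterior Inverse-Gamma(49/10, 1531/12)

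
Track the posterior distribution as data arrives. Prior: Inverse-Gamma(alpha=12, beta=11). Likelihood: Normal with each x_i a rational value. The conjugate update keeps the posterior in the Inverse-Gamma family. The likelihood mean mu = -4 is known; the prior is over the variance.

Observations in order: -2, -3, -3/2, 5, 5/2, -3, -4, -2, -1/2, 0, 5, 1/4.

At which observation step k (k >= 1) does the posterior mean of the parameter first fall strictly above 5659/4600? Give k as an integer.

k = 3

obs 1: x=-2 → posterior Inverse-Gamma(25/2, 13)
obs 2: x=-3 → posterior Inverse-Gamma(13, 27/2)
obs 3: x=-3/2 → posterior Inverse-Gamma(27/2, 133/8)
obs 4: x=5 → posterior Inverse-Gamma(14, 457/8)
obs 5: x=5/2 → posterior Inverse-Gamma(29/2, 313/4)
obs 6: x=-3 → posterior Inverse-Gamma(15, 315/4)
obs 7: x=-4 → posterior Inverse-Gamma(31/2, 315/4)
obs 8: x=-2 → posterior Inverse-Gamma(16, 323/4)
obs 9: x=-1/2 → posterior Inverse-Gamma(33/2, 695/8)
obs 10: x=0 → posterior Inverse-Gamma(17, 759/8)
obs 11: x=5 → posterior Inverse-Gamma(35/2, 1083/8)
obs 12: x=1/4 → posterior Inverse-Gamma(18, 4621/32)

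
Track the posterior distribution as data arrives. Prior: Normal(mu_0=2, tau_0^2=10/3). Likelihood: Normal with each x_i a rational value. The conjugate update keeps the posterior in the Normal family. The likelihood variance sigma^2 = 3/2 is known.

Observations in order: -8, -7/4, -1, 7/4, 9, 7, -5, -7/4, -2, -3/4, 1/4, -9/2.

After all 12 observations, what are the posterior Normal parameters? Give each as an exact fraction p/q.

obs 1: x=-8 → posterior Normal(-142/29, 30/29)
obs 2: x=-7/4 → posterior Normal(-177/49, 30/49)
obs 3: x=-1 → posterior Normal(-197/69, 10/23)
obs 4: x=7/4 → posterior Normal(-162/89, 30/89)
obs 5: x=9 → posterior Normal(18/109, 30/109)
obs 6: x=7 → posterior Normal(158/129, 10/43)
obs 7: x=-5 → posterior Normal(58/149, 30/149)
obs 8: x=-7/4 → posterior Normal(23/169, 30/169)
obs 9: x=-2 → posterior Normal(-17/189, 10/63)
obs 10: x=-3/4 → posterior Normal(-32/209, 30/209)
obs 11: x=1/4 → posterior Normal(-27/229, 30/229)
obs 12: x=-9/2 → posterior Normal(-39/83, 10/83)

mu_0=-39/83, tau_0^2=10/83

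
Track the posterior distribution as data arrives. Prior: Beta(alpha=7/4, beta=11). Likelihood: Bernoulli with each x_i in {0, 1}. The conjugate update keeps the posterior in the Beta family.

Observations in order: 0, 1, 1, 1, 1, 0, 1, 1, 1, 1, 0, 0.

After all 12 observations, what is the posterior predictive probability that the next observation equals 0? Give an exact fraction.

obs 1: x=0 → posterior Beta(7/4, 12)
obs 2: x=1 → posterior Beta(11/4, 12)
obs 3: x=1 → posterior Beta(15/4, 12)
obs 4: x=1 → posterior Beta(19/4, 12)
obs 5: x=1 → posterior Beta(23/4, 12)
obs 6: x=0 → posterior Beta(23/4, 13)
obs 7: x=1 → posterior Beta(27/4, 13)
obs 8: x=1 → posterior Beta(31/4, 13)
obs 9: x=1 → posterior Beta(35/4, 13)
obs 10: x=1 → posterior Beta(39/4, 13)
obs 11: x=0 → posterior Beta(39/4, 14)
obs 12: x=0 → posterior Beta(39/4, 15)

20/33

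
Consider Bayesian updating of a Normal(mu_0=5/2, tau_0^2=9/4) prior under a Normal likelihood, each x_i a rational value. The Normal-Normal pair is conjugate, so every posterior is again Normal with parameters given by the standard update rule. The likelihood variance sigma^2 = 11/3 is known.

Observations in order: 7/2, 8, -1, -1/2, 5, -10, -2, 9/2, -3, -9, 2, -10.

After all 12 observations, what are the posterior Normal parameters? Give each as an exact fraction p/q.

obs 1: x=7/2 → posterior Normal(409/142, 99/71)
obs 2: x=8 → posterior Normal(841/196, 99/98)
obs 3: x=-1 → posterior Normal(787/250, 99/125)
obs 4: x=-1/2 → posterior Normal(5/2, 99/152)
obs 5: x=5 → posterior Normal(515/179, 99/179)
obs 6: x=-10 → posterior Normal(245/206, 99/206)
obs 7: x=-2 → posterior Normal(191/233, 99/233)
obs 8: x=9/2 → posterior Normal(125/104, 99/260)
obs 9: x=-3 → posterior Normal(463/574, 99/287)
obs 10: x=-9 → posterior Normal(-23/628, 99/314)
obs 11: x=2 → posterior Normal(85/682, 9/31)
obs 12: x=-10 → posterior Normal(-455/736, 99/368)

mu_0=-455/736, tau_0^2=99/368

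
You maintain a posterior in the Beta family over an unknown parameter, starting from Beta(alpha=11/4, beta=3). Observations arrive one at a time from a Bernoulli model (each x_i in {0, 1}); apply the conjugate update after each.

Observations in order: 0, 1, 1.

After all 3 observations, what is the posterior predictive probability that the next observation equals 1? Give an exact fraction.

19/35

obs 1: x=0 → posterior Beta(11/4, 4)
obs 2: x=1 → posterior Beta(15/4, 4)
obs 3: x=1 → posterior Beta(19/4, 4)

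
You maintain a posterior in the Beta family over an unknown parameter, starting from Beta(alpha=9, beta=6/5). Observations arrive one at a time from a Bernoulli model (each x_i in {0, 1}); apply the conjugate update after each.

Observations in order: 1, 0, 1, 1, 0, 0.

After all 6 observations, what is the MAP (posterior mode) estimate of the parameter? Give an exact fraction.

obs 1: x=1 → posterior Beta(10, 6/5)
obs 2: x=0 → posterior Beta(10, 11/5)
obs 3: x=1 → posterior Beta(11, 11/5)
obs 4: x=1 → posterior Beta(12, 11/5)
obs 5: x=0 → posterior Beta(12, 16/5)
obs 6: x=0 → posterior Beta(12, 21/5)

55/71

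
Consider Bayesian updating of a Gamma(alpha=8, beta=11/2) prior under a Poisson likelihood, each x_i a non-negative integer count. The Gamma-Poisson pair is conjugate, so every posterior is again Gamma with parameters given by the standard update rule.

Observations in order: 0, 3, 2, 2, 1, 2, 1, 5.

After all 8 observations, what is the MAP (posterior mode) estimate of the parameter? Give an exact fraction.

46/27

obs 1: x=0 → posterior Gamma(8, 13/2)
obs 2: x=3 → posterior Gamma(11, 15/2)
obs 3: x=2 → posterior Gamma(13, 17/2)
obs 4: x=2 → posterior Gamma(15, 19/2)
obs 5: x=1 → posterior Gamma(16, 21/2)
obs 6: x=2 → posterior Gamma(18, 23/2)
obs 7: x=1 → posterior Gamma(19, 25/2)
obs 8: x=5 → posterior Gamma(24, 27/2)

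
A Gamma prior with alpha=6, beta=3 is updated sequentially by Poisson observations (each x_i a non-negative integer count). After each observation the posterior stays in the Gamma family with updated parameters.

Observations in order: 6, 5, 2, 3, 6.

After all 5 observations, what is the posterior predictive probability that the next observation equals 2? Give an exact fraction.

obs 1: x=6 → posterior Gamma(12, 4)
obs 2: x=5 → posterior Gamma(17, 5)
obs 3: x=2 → posterior Gamma(19, 6)
obs 4: x=3 → posterior Gamma(22, 7)
obs 5: x=6 → posterior Gamma(28, 8)

7853182124216631118891319296/42391158275216203514294433201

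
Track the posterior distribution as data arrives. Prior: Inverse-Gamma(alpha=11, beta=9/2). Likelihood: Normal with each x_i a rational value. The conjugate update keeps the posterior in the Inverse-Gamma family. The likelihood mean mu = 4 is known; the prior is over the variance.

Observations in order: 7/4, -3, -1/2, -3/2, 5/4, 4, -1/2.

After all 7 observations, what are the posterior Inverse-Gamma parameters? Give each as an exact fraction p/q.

alpha=29/2, beta=1131/16

obs 1: x=7/4 → posterior Inverse-Gamma(23/2, 225/32)
obs 2: x=-3 → posterior Inverse-Gamma(12, 1009/32)
obs 3: x=-1/2 → posterior Inverse-Gamma(25/2, 1333/32)
obs 4: x=-3/2 → posterior Inverse-Gamma(13, 1817/32)
obs 5: x=5/4 → posterior Inverse-Gamma(27/2, 969/16)
obs 6: x=4 → posterior Inverse-Gamma(14, 969/16)
obs 7: x=-1/2 → posterior Inverse-Gamma(29/2, 1131/16)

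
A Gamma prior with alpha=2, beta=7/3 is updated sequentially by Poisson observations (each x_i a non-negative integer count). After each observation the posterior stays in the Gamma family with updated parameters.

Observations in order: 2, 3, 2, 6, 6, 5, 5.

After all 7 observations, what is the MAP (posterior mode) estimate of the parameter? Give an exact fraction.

45/14

obs 1: x=2 → posterior Gamma(4, 10/3)
obs 2: x=3 → posterior Gamma(7, 13/3)
obs 3: x=2 → posterior Gamma(9, 16/3)
obs 4: x=6 → posterior Gamma(15, 19/3)
obs 5: x=6 → posterior Gamma(21, 22/3)
obs 6: x=5 → posterior Gamma(26, 25/3)
obs 7: x=5 → posterior Gamma(31, 28/3)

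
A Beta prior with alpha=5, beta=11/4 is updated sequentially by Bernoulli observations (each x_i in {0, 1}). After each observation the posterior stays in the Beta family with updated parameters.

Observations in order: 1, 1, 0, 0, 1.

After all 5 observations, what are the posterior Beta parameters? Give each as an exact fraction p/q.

alpha=8, beta=19/4

obs 1: x=1 → posterior Beta(6, 11/4)
obs 2: x=1 → posterior Beta(7, 11/4)
obs 3: x=0 → posterior Beta(7, 15/4)
obs 4: x=0 → posterior Beta(7, 19/4)
obs 5: x=1 → posterior Beta(8, 19/4)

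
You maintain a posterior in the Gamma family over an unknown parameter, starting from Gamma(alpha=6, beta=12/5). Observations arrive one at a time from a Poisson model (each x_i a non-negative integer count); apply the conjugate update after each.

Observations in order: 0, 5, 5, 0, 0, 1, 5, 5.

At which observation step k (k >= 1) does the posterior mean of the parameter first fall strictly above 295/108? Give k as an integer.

obs 1: x=0 → posterior Gamma(6, 17/5)
obs 2: x=5 → posterior Gamma(11, 22/5)
obs 3: x=5 → posterior Gamma(16, 27/5)
obs 4: x=0 → posterior Gamma(16, 32/5)
obs 5: x=0 → posterior Gamma(16, 37/5)
obs 6: x=1 → posterior Gamma(17, 42/5)
obs 7: x=5 → posterior Gamma(22, 47/5)
obs 8: x=5 → posterior Gamma(27, 52/5)

k = 3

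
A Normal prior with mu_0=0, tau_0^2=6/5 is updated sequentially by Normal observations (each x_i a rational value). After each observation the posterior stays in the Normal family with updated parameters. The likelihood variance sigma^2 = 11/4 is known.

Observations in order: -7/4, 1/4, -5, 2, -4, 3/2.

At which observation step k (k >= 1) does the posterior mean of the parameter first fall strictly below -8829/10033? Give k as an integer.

obs 1: x=-7/4 → posterior Normal(-42/79, 66/79)
obs 2: x=1/4 → posterior Normal(-36/103, 66/103)
obs 3: x=-5 → posterior Normal(-156/127, 66/127)
obs 4: x=2 → posterior Normal(-108/151, 66/151)
obs 5: x=-4 → posterior Normal(-204/175, 66/175)
obs 6: x=3/2 → posterior Normal(-168/199, 66/199)

k = 3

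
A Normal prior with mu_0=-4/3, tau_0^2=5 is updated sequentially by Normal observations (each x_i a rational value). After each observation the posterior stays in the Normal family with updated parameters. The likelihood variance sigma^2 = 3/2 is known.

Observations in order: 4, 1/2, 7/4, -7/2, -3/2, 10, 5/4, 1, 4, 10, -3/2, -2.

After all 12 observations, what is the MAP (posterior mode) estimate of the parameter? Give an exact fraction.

obs 1: x=4 → posterior Normal(36/13, 15/13)
obs 2: x=1/2 → posterior Normal(41/23, 15/23)
obs 3: x=7/4 → posterior Normal(39/22, 5/11)
obs 4: x=-7/2 → posterior Normal(47/86, 15/43)
obs 5: x=-3/2 → posterior Normal(17/106, 15/53)
obs 6: x=10 → posterior Normal(31/18, 5/21)
obs 7: x=5/4 → posterior Normal(121/73, 15/73)
obs 8: x=1 → posterior Normal(131/83, 15/83)
obs 9: x=4 → posterior Normal(57/31, 5/31)
obs 10: x=10 → posterior Normal(271/103, 15/103)
obs 11: x=-3/2 → posterior Normal(256/113, 15/113)
obs 12: x=-2 → posterior Normal(236/123, 5/41)

236/123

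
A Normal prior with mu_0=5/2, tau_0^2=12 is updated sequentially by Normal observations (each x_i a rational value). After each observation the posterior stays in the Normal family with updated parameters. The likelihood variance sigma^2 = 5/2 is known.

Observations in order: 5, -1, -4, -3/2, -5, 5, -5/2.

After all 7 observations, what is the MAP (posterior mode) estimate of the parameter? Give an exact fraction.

obs 1: x=5 → posterior Normal(265/58, 60/29)
obs 2: x=-1 → posterior Normal(217/106, 60/53)
obs 3: x=-4 → posterior Normal(25/154, 60/77)
obs 4: x=-3/2 → posterior Normal(-47/202, 60/101)
obs 5: x=-5 → posterior Normal(-287/250, 12/25)
obs 6: x=5 → posterior Normal(-47/298, 60/149)
obs 7: x=-5/2 → posterior Normal(-167/346, 60/173)

-167/346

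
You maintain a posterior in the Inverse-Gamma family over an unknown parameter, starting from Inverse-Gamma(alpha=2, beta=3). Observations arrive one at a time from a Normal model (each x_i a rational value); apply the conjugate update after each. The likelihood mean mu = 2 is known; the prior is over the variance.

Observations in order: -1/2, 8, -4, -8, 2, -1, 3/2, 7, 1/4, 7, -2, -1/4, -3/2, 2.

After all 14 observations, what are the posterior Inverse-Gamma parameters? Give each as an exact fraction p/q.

obs 1: x=-1/2 → posterior Inverse-Gamma(5/2, 49/8)
obs 2: x=8 → posterior Inverse-Gamma(3, 193/8)
obs 3: x=-4 → posterior Inverse-Gamma(7/2, 337/8)
obs 4: x=-8 → posterior Inverse-Gamma(4, 737/8)
obs 5: x=2 → posterior Inverse-Gamma(9/2, 737/8)
obs 6: x=-1 → posterior Inverse-Gamma(5, 773/8)
obs 7: x=3/2 → posterior Inverse-Gamma(11/2, 387/4)
obs 8: x=7 → posterior Inverse-Gamma(6, 437/4)
obs 9: x=1/4 → posterior Inverse-Gamma(13/2, 3545/32)
obs 10: x=7 → posterior Inverse-Gamma(7, 3945/32)
obs 11: x=-2 → posterior Inverse-Gamma(15/2, 4201/32)
obs 12: x=-1/4 → posterior Inverse-Gamma(8, 2141/16)
obs 13: x=-3/2 → posterior Inverse-Gamma(17/2, 2239/16)
obs 14: x=2 → posterior Inverse-Gamma(9, 2239/16)

alpha=9, beta=2239/16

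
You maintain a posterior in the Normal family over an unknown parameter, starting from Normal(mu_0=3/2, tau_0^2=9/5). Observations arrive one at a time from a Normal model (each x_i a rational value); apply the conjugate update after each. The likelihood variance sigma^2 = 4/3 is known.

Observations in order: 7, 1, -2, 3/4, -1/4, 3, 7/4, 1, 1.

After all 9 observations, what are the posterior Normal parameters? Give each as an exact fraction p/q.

obs 1: x=7 → posterior Normal(219/47, 36/47)
obs 2: x=1 → posterior Normal(123/37, 18/37)
obs 3: x=-2 → posterior Normal(192/101, 36/101)
obs 4: x=3/4 → posterior Normal(849/512, 9/32)
obs 5: x=-1/4 → posterior Normal(411/310, 36/155)
obs 6: x=3 → posterior Normal(573/364, 18/91)
obs 7: x=7/4 → posterior Normal(1335/836, 36/209)
obs 8: x=1 → posterior Normal(1443/944, 9/59)
obs 9: x=1 → posterior Normal(1551/1052, 36/263)

mu_0=1551/1052, tau_0^2=36/263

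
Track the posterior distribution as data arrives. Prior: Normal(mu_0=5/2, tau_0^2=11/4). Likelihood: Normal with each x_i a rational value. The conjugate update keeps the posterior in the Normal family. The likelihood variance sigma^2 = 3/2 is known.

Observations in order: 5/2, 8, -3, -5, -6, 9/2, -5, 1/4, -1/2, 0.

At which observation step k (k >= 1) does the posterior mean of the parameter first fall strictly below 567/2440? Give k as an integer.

obs 1: x=5/2 → posterior Normal(5/2, 33/34)
obs 2: x=8 → posterior Normal(261/56, 33/56)
obs 3: x=-3 → posterior Normal(5/2, 11/26)
obs 4: x=-5 → posterior Normal(17/20, 33/100)
obs 5: x=-6 → posterior Normal(-47/122, 33/122)
obs 6: x=9/2 → posterior Normal(13/36, 11/48)
obs 7: x=-5 → posterior Normal(-29/83, 33/166)
obs 8: x=1/4 → posterior Normal(-105/376, 33/188)
obs 9: x=-1/2 → posterior Normal(-127/420, 11/70)
obs 10: x=0 → posterior Normal(-127/464, 33/232)

k = 5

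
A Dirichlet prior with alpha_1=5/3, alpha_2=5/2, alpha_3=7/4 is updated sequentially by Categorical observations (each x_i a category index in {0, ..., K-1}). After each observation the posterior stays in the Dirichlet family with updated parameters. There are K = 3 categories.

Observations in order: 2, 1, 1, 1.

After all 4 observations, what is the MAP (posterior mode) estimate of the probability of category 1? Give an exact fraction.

obs 1: x=2 → posterior Dirichlet(5/3, 5/2, 11/4)
obs 2: x=1 → posterior Dirichlet(5/3, 7/2, 11/4)
obs 3: x=1 → posterior Dirichlet(5/3, 9/2, 11/4)
obs 4: x=1 → posterior Dirichlet(5/3, 11/2, 11/4)

54/83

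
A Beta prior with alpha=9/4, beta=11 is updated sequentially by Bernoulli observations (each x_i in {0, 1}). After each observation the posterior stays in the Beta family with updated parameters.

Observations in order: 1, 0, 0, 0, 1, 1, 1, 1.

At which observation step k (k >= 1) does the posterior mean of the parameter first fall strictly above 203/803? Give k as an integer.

k = 6

obs 1: x=1 → posterior Beta(13/4, 11)
obs 2: x=0 → posterior Beta(13/4, 12)
obs 3: x=0 → posterior Beta(13/4, 13)
obs 4: x=0 → posterior Beta(13/4, 14)
obs 5: x=1 → posterior Beta(17/4, 14)
obs 6: x=1 → posterior Beta(21/4, 14)
obs 7: x=1 → posterior Beta(25/4, 14)
obs 8: x=1 → posterior Beta(29/4, 14)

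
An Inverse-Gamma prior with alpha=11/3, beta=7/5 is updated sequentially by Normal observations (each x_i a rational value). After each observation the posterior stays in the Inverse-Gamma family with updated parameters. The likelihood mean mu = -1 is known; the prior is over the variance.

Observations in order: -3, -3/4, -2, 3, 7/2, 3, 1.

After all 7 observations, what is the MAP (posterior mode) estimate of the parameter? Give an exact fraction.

15387/3920

obs 1: x=-3 → posterior Inverse-Gamma(25/6, 17/5)
obs 2: x=-3/4 → posterior Inverse-Gamma(14/3, 549/160)
obs 3: x=-2 → posterior Inverse-Gamma(31/6, 629/160)
obs 4: x=3 → posterior Inverse-Gamma(17/3, 1909/160)
obs 5: x=7/2 → posterior Inverse-Gamma(37/6, 3529/160)
obs 6: x=3 → posterior Inverse-Gamma(20/3, 4809/160)
obs 7: x=1 → posterior Inverse-Gamma(43/6, 5129/160)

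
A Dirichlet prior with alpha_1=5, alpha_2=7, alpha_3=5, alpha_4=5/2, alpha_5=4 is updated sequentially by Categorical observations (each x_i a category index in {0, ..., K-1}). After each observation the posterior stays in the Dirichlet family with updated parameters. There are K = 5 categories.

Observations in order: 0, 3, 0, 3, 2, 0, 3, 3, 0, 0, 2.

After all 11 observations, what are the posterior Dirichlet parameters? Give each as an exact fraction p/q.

obs 1: x=0 → posterior Dirichlet(6, 7, 5, 5/2, 4)
obs 2: x=3 → posterior Dirichlet(6, 7, 5, 7/2, 4)
obs 3: x=0 → posterior Dirichlet(7, 7, 5, 7/2, 4)
obs 4: x=3 → posterior Dirichlet(7, 7, 5, 9/2, 4)
obs 5: x=2 → posterior Dirichlet(7, 7, 6, 9/2, 4)
obs 6: x=0 → posterior Dirichlet(8, 7, 6, 9/2, 4)
obs 7: x=3 → posterior Dirichlet(8, 7, 6, 11/2, 4)
obs 8: x=3 → posterior Dirichlet(8, 7, 6, 13/2, 4)
obs 9: x=0 → posterior Dirichlet(9, 7, 6, 13/2, 4)
obs 10: x=0 → posterior Dirichlet(10, 7, 6, 13/2, 4)
obs 11: x=2 → posterior Dirichlet(10, 7, 7, 13/2, 4)

alpha_1=10, alpha_2=7, alpha_3=7, alpha_4=13/2, alpha_5=4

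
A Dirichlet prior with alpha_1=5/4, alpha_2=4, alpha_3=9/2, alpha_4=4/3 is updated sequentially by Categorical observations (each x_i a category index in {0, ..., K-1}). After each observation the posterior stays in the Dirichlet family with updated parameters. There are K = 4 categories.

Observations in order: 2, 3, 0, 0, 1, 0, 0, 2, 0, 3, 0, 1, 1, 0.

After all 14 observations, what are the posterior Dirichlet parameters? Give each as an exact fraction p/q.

alpha_1=33/4, alpha_2=7, alpha_3=13/2, alpha_4=10/3

obs 1: x=2 → posterior Dirichlet(5/4, 4, 11/2, 4/3)
obs 2: x=3 → posterior Dirichlet(5/4, 4, 11/2, 7/3)
obs 3: x=0 → posterior Dirichlet(9/4, 4, 11/2, 7/3)
obs 4: x=0 → posterior Dirichlet(13/4, 4, 11/2, 7/3)
obs 5: x=1 → posterior Dirichlet(13/4, 5, 11/2, 7/3)
obs 6: x=0 → posterior Dirichlet(17/4, 5, 11/2, 7/3)
obs 7: x=0 → posterior Dirichlet(21/4, 5, 11/2, 7/3)
obs 8: x=2 → posterior Dirichlet(21/4, 5, 13/2, 7/3)
obs 9: x=0 → posterior Dirichlet(25/4, 5, 13/2, 7/3)
obs 10: x=3 → posterior Dirichlet(25/4, 5, 13/2, 10/3)
obs 11: x=0 → posterior Dirichlet(29/4, 5, 13/2, 10/3)
obs 12: x=1 → posterior Dirichlet(29/4, 6, 13/2, 10/3)
obs 13: x=1 → posterior Dirichlet(29/4, 7, 13/2, 10/3)
obs 14: x=0 → posterior Dirichlet(33/4, 7, 13/2, 10/3)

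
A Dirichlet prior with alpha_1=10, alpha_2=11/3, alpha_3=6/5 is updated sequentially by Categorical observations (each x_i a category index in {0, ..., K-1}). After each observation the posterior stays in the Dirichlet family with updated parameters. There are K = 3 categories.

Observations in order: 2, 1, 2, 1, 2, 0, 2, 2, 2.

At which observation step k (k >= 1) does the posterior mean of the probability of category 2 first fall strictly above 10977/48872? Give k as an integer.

obs 1: x=2 → posterior Dirichlet(10, 11/3, 11/5)
obs 2: x=1 → posterior Dirichlet(10, 14/3, 11/5)
obs 3: x=2 → posterior Dirichlet(10, 14/3, 16/5)
obs 4: x=1 → posterior Dirichlet(10, 17/3, 16/5)
obs 5: x=2 → posterior Dirichlet(10, 17/3, 21/5)
obs 6: x=0 → posterior Dirichlet(11, 17/3, 21/5)
obs 7: x=2 → posterior Dirichlet(11, 17/3, 26/5)
obs 8: x=2 → posterior Dirichlet(11, 17/3, 31/5)
obs 9: x=2 → posterior Dirichlet(11, 17/3, 36/5)

k = 7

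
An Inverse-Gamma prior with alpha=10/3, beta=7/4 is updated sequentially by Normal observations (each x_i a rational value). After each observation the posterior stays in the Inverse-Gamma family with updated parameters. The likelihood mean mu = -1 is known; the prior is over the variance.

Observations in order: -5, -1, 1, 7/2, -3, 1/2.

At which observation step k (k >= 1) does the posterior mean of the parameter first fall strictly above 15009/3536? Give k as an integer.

k = 4

obs 1: x=-5 → posterior Inverse-Gamma(23/6, 39/4)
obs 2: x=-1 → posterior Inverse-Gamma(13/3, 39/4)
obs 3: x=1 → posterior Inverse-Gamma(29/6, 47/4)
obs 4: x=7/2 → posterior Inverse-Gamma(16/3, 175/8)
obs 5: x=-3 → posterior Inverse-Gamma(35/6, 191/8)
obs 6: x=1/2 → posterior Inverse-Gamma(19/3, 25)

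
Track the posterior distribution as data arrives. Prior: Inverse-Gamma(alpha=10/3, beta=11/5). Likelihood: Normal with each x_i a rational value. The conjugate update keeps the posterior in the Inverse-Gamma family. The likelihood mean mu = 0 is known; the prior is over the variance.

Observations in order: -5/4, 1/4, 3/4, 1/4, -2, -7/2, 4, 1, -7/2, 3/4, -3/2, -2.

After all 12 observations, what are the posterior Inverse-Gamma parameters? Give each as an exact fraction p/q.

alpha=28/3, beta=4717/160

obs 1: x=-5/4 → posterior Inverse-Gamma(23/6, 477/160)
obs 2: x=1/4 → posterior Inverse-Gamma(13/3, 241/80)
obs 3: x=3/4 → posterior Inverse-Gamma(29/6, 527/160)
obs 4: x=1/4 → posterior Inverse-Gamma(16/3, 133/40)
obs 5: x=-2 → posterior Inverse-Gamma(35/6, 213/40)
obs 6: x=-7/2 → posterior Inverse-Gamma(19/3, 229/20)
obs 7: x=4 → posterior Inverse-Gamma(41/6, 389/20)
obs 8: x=1 → posterior Inverse-Gamma(22/3, 399/20)
obs 9: x=-7/2 → posterior Inverse-Gamma(47/6, 1043/40)
obs 10: x=3/4 → posterior Inverse-Gamma(25/3, 4217/160)
obs 11: x=-3/2 → posterior Inverse-Gamma(53/6, 4397/160)
obs 12: x=-2 → posterior Inverse-Gamma(28/3, 4717/160)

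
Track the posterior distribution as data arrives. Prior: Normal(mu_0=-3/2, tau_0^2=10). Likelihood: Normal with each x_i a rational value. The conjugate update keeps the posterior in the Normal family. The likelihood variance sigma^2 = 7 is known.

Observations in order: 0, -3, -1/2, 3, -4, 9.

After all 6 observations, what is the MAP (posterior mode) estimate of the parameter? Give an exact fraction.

obs 1: x=0 → posterior Normal(-21/34, 70/17)
obs 2: x=-3 → posterior Normal(-3/2, 70/27)
obs 3: x=-1/2 → posterior Normal(-91/74, 70/37)
obs 4: x=3 → posterior Normal(-31/94, 70/47)
obs 5: x=-4 → posterior Normal(-37/38, 70/57)
obs 6: x=9 → posterior Normal(69/134, 70/67)

69/134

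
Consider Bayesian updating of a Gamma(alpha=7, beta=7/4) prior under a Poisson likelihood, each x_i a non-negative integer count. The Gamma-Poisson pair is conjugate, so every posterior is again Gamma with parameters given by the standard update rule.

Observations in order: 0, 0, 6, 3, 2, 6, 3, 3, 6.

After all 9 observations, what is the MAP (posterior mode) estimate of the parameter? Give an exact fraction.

140/43

obs 1: x=0 → posterior Gamma(7, 11/4)
obs 2: x=0 → posterior Gamma(7, 15/4)
obs 3: x=6 → posterior Gamma(13, 19/4)
obs 4: x=3 → posterior Gamma(16, 23/4)
obs 5: x=2 → posterior Gamma(18, 27/4)
obs 6: x=6 → posterior Gamma(24, 31/4)
obs 7: x=3 → posterior Gamma(27, 35/4)
obs 8: x=3 → posterior Gamma(30, 39/4)
obs 9: x=6 → posterior Gamma(36, 43/4)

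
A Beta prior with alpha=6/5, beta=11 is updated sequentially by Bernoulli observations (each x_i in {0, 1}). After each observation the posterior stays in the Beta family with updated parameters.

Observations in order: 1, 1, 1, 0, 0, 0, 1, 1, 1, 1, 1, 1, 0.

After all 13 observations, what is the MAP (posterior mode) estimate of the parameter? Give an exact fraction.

23/58

obs 1: x=1 → posterior Beta(11/5, 11)
obs 2: x=1 → posterior Beta(16/5, 11)
obs 3: x=1 → posterior Beta(21/5, 11)
obs 4: x=0 → posterior Beta(21/5, 12)
obs 5: x=0 → posterior Beta(21/5, 13)
obs 6: x=0 → posterior Beta(21/5, 14)
obs 7: x=1 → posterior Beta(26/5, 14)
obs 8: x=1 → posterior Beta(31/5, 14)
obs 9: x=1 → posterior Beta(36/5, 14)
obs 10: x=1 → posterior Beta(41/5, 14)
obs 11: x=1 → posterior Beta(46/5, 14)
obs 12: x=1 → posterior Beta(51/5, 14)
obs 13: x=0 → posterior Beta(51/5, 15)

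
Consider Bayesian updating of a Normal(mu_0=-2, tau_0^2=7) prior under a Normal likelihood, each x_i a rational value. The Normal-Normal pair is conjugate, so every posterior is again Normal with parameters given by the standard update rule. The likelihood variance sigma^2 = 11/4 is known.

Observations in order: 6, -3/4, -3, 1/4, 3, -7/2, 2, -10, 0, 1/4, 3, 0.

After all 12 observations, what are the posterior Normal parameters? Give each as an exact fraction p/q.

mu_0=-99/347, tau_0^2=77/347

obs 1: x=6 → posterior Normal(146/39, 77/39)
obs 2: x=-3/4 → posterior Normal(125/67, 77/67)
obs 3: x=-3 → posterior Normal(41/95, 77/95)
obs 4: x=1/4 → posterior Normal(16/41, 77/123)
obs 5: x=3 → posterior Normal(132/151, 77/151)
obs 6: x=-7/2 → posterior Normal(34/179, 77/179)
obs 7: x=2 → posterior Normal(10/23, 77/207)
obs 8: x=-10 → posterior Normal(-38/47, 77/235)
obs 9: x=0 → posterior Normal(-190/263, 77/263)
obs 10: x=1/4 → posterior Normal(-61/97, 77/291)
obs 11: x=3 → posterior Normal(-9/29, 7/29)
obs 12: x=0 → posterior Normal(-99/347, 77/347)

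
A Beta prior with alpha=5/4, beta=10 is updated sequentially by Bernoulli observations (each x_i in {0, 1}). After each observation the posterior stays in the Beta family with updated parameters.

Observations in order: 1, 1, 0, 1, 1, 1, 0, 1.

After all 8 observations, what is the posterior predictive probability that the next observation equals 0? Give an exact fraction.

obs 1: x=1 → posterior Beta(9/4, 10)
obs 2: x=1 → posterior Beta(13/4, 10)
obs 3: x=0 → posterior Beta(13/4, 11)
obs 4: x=1 → posterior Beta(17/4, 11)
obs 5: x=1 → posterior Beta(21/4, 11)
obs 6: x=1 → posterior Beta(25/4, 11)
obs 7: x=0 → posterior Beta(25/4, 12)
obs 8: x=1 → posterior Beta(29/4, 12)

48/77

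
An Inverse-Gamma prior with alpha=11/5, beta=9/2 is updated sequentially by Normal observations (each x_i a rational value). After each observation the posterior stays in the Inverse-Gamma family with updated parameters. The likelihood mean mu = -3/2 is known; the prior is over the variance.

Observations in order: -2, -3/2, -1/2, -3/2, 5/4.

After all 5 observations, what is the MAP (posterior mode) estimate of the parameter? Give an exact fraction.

obs 1: x=-2 → posterior Inverse-Gamma(27/10, 37/8)
obs 2: x=-3/2 → posterior Inverse-Gamma(16/5, 37/8)
obs 3: x=-1/2 → posterior Inverse-Gamma(37/10, 41/8)
obs 4: x=-3/2 → posterior Inverse-Gamma(21/5, 41/8)
obs 5: x=5/4 → posterior Inverse-Gamma(47/10, 285/32)

25/16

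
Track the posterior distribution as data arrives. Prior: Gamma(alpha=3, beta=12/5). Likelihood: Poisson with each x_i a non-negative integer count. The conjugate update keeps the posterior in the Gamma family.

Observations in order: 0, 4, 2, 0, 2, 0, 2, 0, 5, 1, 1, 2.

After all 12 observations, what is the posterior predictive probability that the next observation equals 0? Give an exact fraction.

72663267215268556211671874973277863542784/318270182965192022252424017587489077700729

obs 1: x=0 → posterior Gamma(3, 17/5)
obs 2: x=4 → posterior Gamma(7, 22/5)
obs 3: x=2 → posterior Gamma(9, 27/5)
obs 4: x=0 → posterior Gamma(9, 32/5)
obs 5: x=2 → posterior Gamma(11, 37/5)
obs 6: x=0 → posterior Gamma(11, 42/5)
obs 7: x=2 → posterior Gamma(13, 47/5)
obs 8: x=0 → posterior Gamma(13, 52/5)
obs 9: x=5 → posterior Gamma(18, 57/5)
obs 10: x=1 → posterior Gamma(19, 62/5)
obs 11: x=1 → posterior Gamma(20, 67/5)
obs 12: x=2 → posterior Gamma(22, 72/5)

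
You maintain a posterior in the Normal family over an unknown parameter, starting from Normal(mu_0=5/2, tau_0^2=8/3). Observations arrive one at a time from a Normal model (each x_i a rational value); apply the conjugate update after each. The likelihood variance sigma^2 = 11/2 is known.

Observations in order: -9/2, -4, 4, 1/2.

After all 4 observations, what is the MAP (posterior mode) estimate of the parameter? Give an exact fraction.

37/194

obs 1: x=-9/2 → posterior Normal(3/14, 88/49)
obs 2: x=-4 → posterior Normal(-107/130, 88/65)
obs 3: x=4 → posterior Normal(7/54, 88/81)
obs 4: x=1/2 → posterior Normal(37/194, 88/97)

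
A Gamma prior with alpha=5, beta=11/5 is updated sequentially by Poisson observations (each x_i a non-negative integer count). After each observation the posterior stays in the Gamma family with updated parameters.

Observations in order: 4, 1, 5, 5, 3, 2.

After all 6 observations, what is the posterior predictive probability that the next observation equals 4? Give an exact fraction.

267116272552833250481577687920079455855309671875/1659499472763109991171612967522797815962278035456

obs 1: x=4 → posterior Gamma(9, 16/5)
obs 2: x=1 → posterior Gamma(10, 21/5)
obs 3: x=5 → posterior Gamma(15, 26/5)
obs 4: x=5 → posterior Gamma(20, 31/5)
obs 5: x=3 → posterior Gamma(23, 36/5)
obs 6: x=2 → posterior Gamma(25, 41/5)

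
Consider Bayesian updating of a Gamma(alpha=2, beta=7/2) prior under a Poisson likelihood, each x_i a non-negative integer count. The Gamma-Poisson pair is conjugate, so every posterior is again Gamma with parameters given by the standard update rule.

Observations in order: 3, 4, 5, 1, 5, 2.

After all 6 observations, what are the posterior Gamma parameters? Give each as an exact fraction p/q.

alpha=22, beta=19/2

obs 1: x=3 → posterior Gamma(5, 9/2)
obs 2: x=4 → posterior Gamma(9, 11/2)
obs 3: x=5 → posterior Gamma(14, 13/2)
obs 4: x=1 → posterior Gamma(15, 15/2)
obs 5: x=5 → posterior Gamma(20, 17/2)
obs 6: x=2 → posterior Gamma(22, 19/2)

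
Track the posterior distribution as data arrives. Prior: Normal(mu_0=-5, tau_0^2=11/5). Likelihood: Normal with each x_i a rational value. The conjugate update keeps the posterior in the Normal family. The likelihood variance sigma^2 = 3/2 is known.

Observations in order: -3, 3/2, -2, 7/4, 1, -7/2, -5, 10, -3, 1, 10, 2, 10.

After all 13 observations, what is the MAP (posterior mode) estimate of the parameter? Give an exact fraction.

obs 1: x=-3 → posterior Normal(-141/37, 33/37)
obs 2: x=3/2 → posterior Normal(-108/59, 33/59)
obs 3: x=-2 → posterior Normal(-152/81, 11/27)
obs 4: x=7/4 → posterior Normal(-227/206, 33/103)
obs 5: x=1 → posterior Normal(-183/250, 33/125)
obs 6: x=-7/2 → posterior Normal(-337/294, 11/49)
obs 7: x=-5 → posterior Normal(-557/338, 33/169)
obs 8: x=10 → posterior Normal(-117/382, 33/191)
obs 9: x=-3 → posterior Normal(-83/142, 11/71)
obs 10: x=1 → posterior Normal(-41/94, 33/235)
obs 11: x=10 → posterior Normal(235/514, 33/257)
obs 12: x=2 → posterior Normal(323/558, 11/93)
obs 13: x=10 → posterior Normal(109/86, 33/301)

109/86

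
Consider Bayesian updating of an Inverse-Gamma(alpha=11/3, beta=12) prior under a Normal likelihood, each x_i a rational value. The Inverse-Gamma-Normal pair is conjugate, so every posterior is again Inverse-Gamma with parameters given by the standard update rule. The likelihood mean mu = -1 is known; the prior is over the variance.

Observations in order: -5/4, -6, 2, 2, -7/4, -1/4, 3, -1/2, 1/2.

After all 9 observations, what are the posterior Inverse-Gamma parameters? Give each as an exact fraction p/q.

obs 1: x=-5/4 → posterior Inverse-Gamma(25/6, 385/32)
obs 2: x=-6 → posterior Inverse-Gamma(14/3, 785/32)
obs 3: x=2 → posterior Inverse-Gamma(31/6, 929/32)
obs 4: x=2 → posterior Inverse-Gamma(17/3, 1073/32)
obs 5: x=-7/4 → posterior Inverse-Gamma(37/6, 541/16)
obs 6: x=-1/4 → posterior Inverse-Gamma(20/3, 1091/32)
obs 7: x=3 → posterior Inverse-Gamma(43/6, 1347/32)
obs 8: x=-1/2 → posterior Inverse-Gamma(23/3, 1351/32)
obs 9: x=1/2 → posterior Inverse-Gamma(49/6, 1387/32)

alpha=49/6, beta=1387/32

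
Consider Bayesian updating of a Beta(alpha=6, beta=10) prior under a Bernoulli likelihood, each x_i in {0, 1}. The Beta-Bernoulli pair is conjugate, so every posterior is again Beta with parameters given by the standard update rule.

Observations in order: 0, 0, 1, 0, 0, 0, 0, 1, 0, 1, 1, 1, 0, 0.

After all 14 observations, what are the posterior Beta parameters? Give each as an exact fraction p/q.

alpha=11, beta=19

obs 1: x=0 → posterior Beta(6, 11)
obs 2: x=0 → posterior Beta(6, 12)
obs 3: x=1 → posterior Beta(7, 12)
obs 4: x=0 → posterior Beta(7, 13)
obs 5: x=0 → posterior Beta(7, 14)
obs 6: x=0 → posterior Beta(7, 15)
obs 7: x=0 → posterior Beta(7, 16)
obs 8: x=1 → posterior Beta(8, 16)
obs 9: x=0 → posterior Beta(8, 17)
obs 10: x=1 → posterior Beta(9, 17)
obs 11: x=1 → posterior Beta(10, 17)
obs 12: x=1 → posterior Beta(11, 17)
obs 13: x=0 → posterior Beta(11, 18)
obs 14: x=0 → posterior Beta(11, 19)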